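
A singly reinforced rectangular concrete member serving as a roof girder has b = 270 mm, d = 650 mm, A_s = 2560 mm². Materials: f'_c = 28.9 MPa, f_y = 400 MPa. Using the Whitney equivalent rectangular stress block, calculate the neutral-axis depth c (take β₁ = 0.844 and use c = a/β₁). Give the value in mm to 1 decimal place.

c ≈ 182.9 mm

T = A_s f_y = 2560 × 400 = 1024000 N = 1024 kN.
Setting C = 0.85 f'_c a b equal to T: a = 1024000/(0.85 × 28.9 × 270) = 154.390 mm.
With β₁ = 0.844, c = a/β₁ = 154.390/0.844 = 182.9 mm.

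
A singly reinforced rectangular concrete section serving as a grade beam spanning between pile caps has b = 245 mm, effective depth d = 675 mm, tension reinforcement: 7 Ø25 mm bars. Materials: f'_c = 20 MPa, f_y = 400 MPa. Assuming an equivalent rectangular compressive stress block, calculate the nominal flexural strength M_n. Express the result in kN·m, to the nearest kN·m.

M_n ≈ 701 kN·m

A_s = 7 × 491 = 3437 mm².
T = A_s f_y = 3437 × 400 = 1374800 N = 1374.8 kN.
From C = T: a = T/(0.85 f'_c b) = 1374800/(0.85 × 20 × 245) = 330.08 mm.
M_n = T(d − a/2) = 1374.8 kN × (675 − 165.04) mm = 701.09 kN·m.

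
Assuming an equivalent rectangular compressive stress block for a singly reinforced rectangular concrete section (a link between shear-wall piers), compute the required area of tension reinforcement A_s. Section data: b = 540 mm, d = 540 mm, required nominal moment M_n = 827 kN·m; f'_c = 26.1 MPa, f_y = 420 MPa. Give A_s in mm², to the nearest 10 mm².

A_s ≈ 4230 mm²

With M_n = 0.85 f'_c a b (d − a/2), solve the quadratic for a:
a = d − √(d² − 2M_n/(0.85 f'_c b)) = 540 − √(540² − 2 × 827×10⁶/(0.85 × 26.1 × 540)) = 148.16 mm.
A_s = 0.85 f'_c a b / f_y = 0.85 × 26.1 × 148.16 × 540 / 420 = 4226.1 mm².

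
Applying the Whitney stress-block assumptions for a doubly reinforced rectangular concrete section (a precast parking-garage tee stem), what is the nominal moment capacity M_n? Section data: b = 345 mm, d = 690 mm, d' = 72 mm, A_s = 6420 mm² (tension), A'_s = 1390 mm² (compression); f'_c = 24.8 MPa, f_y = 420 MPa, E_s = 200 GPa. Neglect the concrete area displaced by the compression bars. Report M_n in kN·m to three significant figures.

M_n ≈ 1510 kN·m

Assume both tension and compression steel yield.
Net tension couple steel: A_s − A'_s = 5030 mm².
a = (A_s − A'_s) f_y / (0.85 f'_c b) = 2112600/(0.85 × 24.8 × 345) = 290.49 mm.
c = a/β₁ = 290.49/0.85 = 341.75 mm; ε'_s = 0.003(c − d')/c = 0.0024 ≥ f_y/E_s = 0.0021, so compression steel does yield.
M_n = (A_s − A'_s) f_y (d − a/2) + A'_s f_y (d − d') = [2112600 × (690 − 145.245) + 583800 × (690 − 72)] × 10⁻⁶ = 1150.85 + 360.79 = 1511.64 kN·m.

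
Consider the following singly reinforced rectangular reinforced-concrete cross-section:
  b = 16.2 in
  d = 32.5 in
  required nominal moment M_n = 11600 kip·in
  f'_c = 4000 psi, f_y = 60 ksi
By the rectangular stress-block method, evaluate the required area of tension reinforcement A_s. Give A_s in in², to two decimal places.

From M_n = 0.85 f'_c a b (d − a/2):
a = d − √(d² − 2M_n/(0.85 f'_c b)) = 32.5 − √(32.5² − 2 × 11600/(0.85 × 4 × 16.2)) = 7.300 in.
A_s = 0.85 f'_c a b / f_y = 0.85 × 4 × 7.300 × 16.2 / 60 = 6.701 in².

A_s ≈ 6.70 in²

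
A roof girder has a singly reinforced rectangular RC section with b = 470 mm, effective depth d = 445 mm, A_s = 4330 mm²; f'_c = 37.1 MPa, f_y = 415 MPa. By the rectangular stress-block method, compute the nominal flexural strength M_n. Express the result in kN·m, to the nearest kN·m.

T = A_s f_y = 4330 × 415 = 1796950 N = 1796.95 kN.
From C = T: a = T/(0.85 f'_c b) = 1796950/(0.85 × 37.1 × 470) = 121.24 mm.
M_n = T(d − a/2) = 1796.95 kN × (445 − 60.62) mm = 690.71 kN·m.

M_n ≈ 691 kN·m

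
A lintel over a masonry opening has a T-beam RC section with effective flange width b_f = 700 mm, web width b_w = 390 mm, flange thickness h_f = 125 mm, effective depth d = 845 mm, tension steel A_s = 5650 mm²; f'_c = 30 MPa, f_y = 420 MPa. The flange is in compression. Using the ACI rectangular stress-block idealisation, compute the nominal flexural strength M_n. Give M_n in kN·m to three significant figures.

Tension: T = A_s f_y = 5650 × 420 = 2373000 N.
Try a within the flange: a = T/(0.85 f'_c b_f) = 2373000/(0.85 × 30 × 700) = 132.94 mm.
a = 132.94 > h_f = 125 mm: the block extends into the web. Split into flange-overhang and web parts.
C_f = 0.85 f'_c (b_f − b_w) h_f = 0.85 × 30 × (700 − 390) × 125 = 988125 N.
Remaining web compression depth: a_w = (T − C_f)/(0.85 f'_c b_w) = (2373000 − 988125)/(0.85 × 30 × 390) = 139.25 mm.
M_n = C_f(d − h_f/2) + (T − C_f)(d − a_w/2) = 988125 × (845 − 62.5) + 1384875 × (845 − 69.625) = 773.21 + 1073.80 = 1847.01 × 10⁶ N·mm.
M_n = 1847.01 kN·m.

M_n ≈ 1850 kN·m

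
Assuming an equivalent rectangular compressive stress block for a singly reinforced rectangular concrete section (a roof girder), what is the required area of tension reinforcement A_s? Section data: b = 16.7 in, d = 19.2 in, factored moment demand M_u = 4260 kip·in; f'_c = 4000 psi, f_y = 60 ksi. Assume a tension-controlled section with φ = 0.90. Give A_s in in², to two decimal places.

A_s ≈ 4.72 in²

M_n = M_u/φ = 4260/0.90 = 4733.33 kip·in.
From M_n = 0.85 f'_c a b (d − a/2):
a = d − √(d² − 2M_n/(0.85 f'_c b)) = 19.2 − √(19.2² − 2 × 4733.33/(0.85 × 4 × 16.7)) = 4.990 in.
A_s = 0.85 f'_c a b / f_y = 0.85 × 4 × 4.990 × 16.7 / 60 = 4.722 in².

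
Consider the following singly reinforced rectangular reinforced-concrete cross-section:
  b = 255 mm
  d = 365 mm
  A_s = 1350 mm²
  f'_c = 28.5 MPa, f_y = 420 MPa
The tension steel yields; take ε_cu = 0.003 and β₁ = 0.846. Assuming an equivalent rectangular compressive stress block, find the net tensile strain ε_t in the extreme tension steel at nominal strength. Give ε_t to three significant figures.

a = A_s f_y/(0.85 f'_c b) = 91.79 mm.
β₁ = 0.846, so c = a/β₁ = 91.79/0.846 = 108.50 mm.
From the linear strain diagram with ε_cu = 0.003: ε_t = 0.003 (d − c)/c = 0.003 × (365 − 108.50)/108.50 = 0.00709.
Since ε_t ≥ 0.005, the section is tension-controlled.

ε_t ≈ 0.00709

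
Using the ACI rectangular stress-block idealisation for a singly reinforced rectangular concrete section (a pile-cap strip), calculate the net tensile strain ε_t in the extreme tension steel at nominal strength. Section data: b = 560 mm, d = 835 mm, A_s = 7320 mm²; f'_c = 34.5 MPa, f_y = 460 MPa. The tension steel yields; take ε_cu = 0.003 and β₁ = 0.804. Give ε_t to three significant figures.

ε_t ≈ 0.00682

a = A_s f_y/(0.85 f'_c b) = 205.04 mm.
β₁ = 0.804, so c = a/β₁ = 205.04/0.804 = 255.02 mm.
From the linear strain diagram with ε_cu = 0.003: ε_t = 0.003 (d − c)/c = 0.003 × (835 − 255.02)/255.02 = 0.00682.
Since ε_t ≥ 0.005, the section is tension-controlled.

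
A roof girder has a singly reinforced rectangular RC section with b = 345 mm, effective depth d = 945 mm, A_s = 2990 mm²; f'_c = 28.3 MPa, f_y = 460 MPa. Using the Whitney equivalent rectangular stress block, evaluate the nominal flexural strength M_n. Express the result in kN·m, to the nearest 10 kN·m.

T = A_s f_y = 2990 × 460 = 1375400 N = 1375.4 kN.
From C = T: a = T/(0.85 f'_c b) = 1375400/(0.85 × 28.3 × 345) = 165.73 mm.
M_n = T(d − a/2) = 1375.4 kN × (945 − 82.865) mm = 1185.78 kN·m.

M_n ≈ 1190 kN·m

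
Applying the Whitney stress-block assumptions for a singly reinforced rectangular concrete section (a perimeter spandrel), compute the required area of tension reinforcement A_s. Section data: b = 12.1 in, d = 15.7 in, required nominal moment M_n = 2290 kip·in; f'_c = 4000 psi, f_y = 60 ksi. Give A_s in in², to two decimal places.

From M_n = 0.85 f'_c a b (d − a/2):
a = d − √(d² − 2M_n/(0.85 f'_c b)) = 15.7 − √(15.7² − 2 × 2290/(0.85 × 4 × 12.1)) = 4.074 in.
A_s = 0.85 f'_c a b / f_y = 0.85 × 4 × 4.074 × 12.1 / 60 = 2.793 in².

A_s ≈ 2.79 in²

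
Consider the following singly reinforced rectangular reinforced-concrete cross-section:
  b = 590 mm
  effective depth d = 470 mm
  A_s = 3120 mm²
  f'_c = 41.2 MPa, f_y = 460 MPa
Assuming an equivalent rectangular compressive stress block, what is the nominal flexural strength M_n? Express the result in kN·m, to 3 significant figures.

M_n ≈ 625 kN·m

T = A_s f_y = 3120 × 460 = 1435200 N = 1435.2 kN.
From C = T: a = T/(0.85 f'_c b) = 1435200/(0.85 × 41.2 × 590) = 69.46 mm.
M_n = T(d − a/2) = 1435.2 kN × (470 − 34.73) mm = 624.70 kN·m.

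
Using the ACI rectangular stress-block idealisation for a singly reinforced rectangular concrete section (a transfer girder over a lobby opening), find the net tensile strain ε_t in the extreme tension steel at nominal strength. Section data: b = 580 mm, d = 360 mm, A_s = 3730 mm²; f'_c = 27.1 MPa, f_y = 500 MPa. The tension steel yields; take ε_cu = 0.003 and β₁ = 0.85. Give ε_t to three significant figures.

ε_t ≈ 0.00358

a = A_s f_y/(0.85 f'_c b) = 139.59 mm.
β₁ = 0.85, so c = a/β₁ = 139.59/0.85 = 164.22 mm.
From the linear strain diagram with ε_cu = 0.003: ε_t = 0.003 (d − c)/c = 0.003 × (360 − 164.22)/164.22 = 0.00358.
ε_t < 0.004 — the section is over-reinforced for flexure under ACI limits.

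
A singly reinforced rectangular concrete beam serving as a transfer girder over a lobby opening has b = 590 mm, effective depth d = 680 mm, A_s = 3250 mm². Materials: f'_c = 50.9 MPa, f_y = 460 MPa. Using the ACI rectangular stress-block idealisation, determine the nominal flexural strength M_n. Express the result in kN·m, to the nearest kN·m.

M_n ≈ 973 kN·m

T = A_s f_y = 3250 × 460 = 1495000 N = 1495 kN.
From C = T: a = T/(0.85 f'_c b) = 1495000/(0.85 × 50.9 × 590) = 58.57 mm.
M_n = T(d − a/2) = 1495 kN × (680 − 29.285) mm = 972.82 kN·m.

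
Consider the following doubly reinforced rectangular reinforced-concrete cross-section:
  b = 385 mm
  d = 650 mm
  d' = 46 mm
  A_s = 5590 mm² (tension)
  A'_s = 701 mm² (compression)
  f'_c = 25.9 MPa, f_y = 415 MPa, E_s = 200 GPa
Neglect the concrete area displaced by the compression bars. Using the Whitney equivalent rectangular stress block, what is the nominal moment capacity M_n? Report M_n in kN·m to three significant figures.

Assume both tension and compression steel yield.
Net tension couple steel: A_s − A'_s = 4889 mm².
a = (A_s − A'_s) f_y / (0.85 f'_c b) = 2028935/(0.85 × 25.9 × 385) = 239.38 mm.
c = a/β₁ = 239.38/0.85 = 281.62 mm; ε'_s = 0.003(c − d')/c = 0.0025 ≥ f_y/E_s = 0.0021, so compression steel does yield.
M_n = (A_s − A'_s) f_y (d − a/2) + A'_s f_y (d − d') = [2028935 × (650 − 119.69) + 290915 × (650 − 46)] × 10⁻⁶ = 1075.96 + 175.71 = 1251.67 kN·m.

M_n ≈ 1250 kN·m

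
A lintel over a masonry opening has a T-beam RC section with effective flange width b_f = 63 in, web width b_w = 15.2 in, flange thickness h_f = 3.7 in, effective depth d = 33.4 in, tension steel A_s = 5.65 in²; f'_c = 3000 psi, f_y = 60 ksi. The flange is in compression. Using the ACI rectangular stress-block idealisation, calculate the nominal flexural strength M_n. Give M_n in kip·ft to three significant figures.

M_n ≈ 914 kip·ft

Tension: T = A_s f_y = 5.65 × 60 = 339 kips.
Try a within the flange: a = T/(0.85 f'_c b_f) = 339/(0.85 × 3 × 63) = 2.110 in.
Since a = 2.110 ≤ h_f = 3.7 in, the stress block lies entirely in the flange; analyse as a rectangular beam of width b_f.
M_n = T(d − a/2) = 339 × (33.4 − 1.055) = 10965.0 kip·in.
M_n = 10965.0/12 = 913.75 kip·ft.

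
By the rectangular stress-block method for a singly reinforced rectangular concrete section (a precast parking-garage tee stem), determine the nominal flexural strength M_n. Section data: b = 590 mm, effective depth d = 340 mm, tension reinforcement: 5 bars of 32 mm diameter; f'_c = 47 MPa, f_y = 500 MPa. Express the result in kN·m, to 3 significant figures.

A_s = 5 × 804 = 4020 mm².
T = A_s f_y = 4020 × 500 = 2010000 N = 2010 kN.
From C = T: a = T/(0.85 f'_c b) = 2010000/(0.85 × 47 × 590) = 85.28 mm.
M_n = T(d − a/2) = 2010 kN × (340 − 42.64) mm = 597.69 kN·m.

M_n ≈ 598 kN·m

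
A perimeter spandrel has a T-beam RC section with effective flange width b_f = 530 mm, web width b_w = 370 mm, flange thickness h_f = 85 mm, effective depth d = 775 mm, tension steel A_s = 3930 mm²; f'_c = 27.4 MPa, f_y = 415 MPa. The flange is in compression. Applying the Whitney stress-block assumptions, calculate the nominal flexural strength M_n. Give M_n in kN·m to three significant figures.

M_n ≈ 1150 kN·m

Tension: T = A_s f_y = 3930 × 415 = 1630950 N.
Try a within the flange: a = T/(0.85 f'_c b_f) = 1630950/(0.85 × 27.4 × 530) = 132.13 mm.
a = 132.13 > h_f = 85 mm: the block extends into the web. Split into flange-overhang and web parts.
C_f = 0.85 f'_c (b_f − b_w) h_f = 0.85 × 27.4 × (530 − 370) × 85 = 316744 N.
Remaining web compression depth: a_w = (T − C_f)/(0.85 f'_c b_w) = (1630950 − 316744)/(0.85 × 27.4 × 370) = 152.51 mm.
M_n = C_f(d − h_f/2) + (T − C_f)(d − a_w/2) = 316744 × (775 − 42.5) + 1314206 × (775 − 76.255) = 232.01 + 918.29 = 1150.30 × 10⁶ N·mm.
M_n = 1150.30 kN·m.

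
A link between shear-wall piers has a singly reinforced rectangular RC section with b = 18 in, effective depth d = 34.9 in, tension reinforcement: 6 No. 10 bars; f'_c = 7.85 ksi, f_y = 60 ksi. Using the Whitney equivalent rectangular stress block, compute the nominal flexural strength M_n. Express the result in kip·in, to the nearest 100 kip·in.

A_s = 6 × 1.27 = 7.62 in².
T = A_s f_y = 7.62 × 60 = 457.2 kips.
a = T/(0.85 f'_c b) = 457.2/(0.85 × 7.85 × 18) = 3.807 in.
M_n = T(d − a/2) = 457.2 × (34.9 − 1.9035) = 15086.0 kip·in.

M_n ≈ 15100 kip·in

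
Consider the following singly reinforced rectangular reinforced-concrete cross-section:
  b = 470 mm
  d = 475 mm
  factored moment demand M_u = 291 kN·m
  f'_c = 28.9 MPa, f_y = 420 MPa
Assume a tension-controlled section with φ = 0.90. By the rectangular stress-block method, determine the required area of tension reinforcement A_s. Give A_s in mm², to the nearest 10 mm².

M_n = M_u/φ = 291/0.90 = 323.333 kN·m.
With M_n = 0.85 f'_c a b (d − a/2), solve the quadratic for a:
a = d − √(d² − 2M_n/(0.85 f'_c b)) = 475 − √(475² − 2 × 323.333×10⁶/(0.85 × 28.9 × 470)) = 63.16 mm.
A_s = 0.85 f'_c a b / f_y = 0.85 × 28.9 × 63.16 × 470 / 420 = 1736.2 mm².

A_s ≈ 1740 mm²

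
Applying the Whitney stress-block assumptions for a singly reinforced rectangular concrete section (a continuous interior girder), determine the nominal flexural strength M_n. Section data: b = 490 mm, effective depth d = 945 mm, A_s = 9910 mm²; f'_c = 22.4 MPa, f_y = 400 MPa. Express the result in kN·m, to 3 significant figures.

T = A_s f_y = 9910 × 400 = 3964000 N = 3964 kN.
From C = T: a = T/(0.85 f'_c b) = 3964000/(0.85 × 22.4 × 490) = 424.88 mm.
M_n = T(d − a/2) = 3964 kN × (945 − 212.44) mm = 2903.87 kN·m.

M_n ≈ 2900 kN·m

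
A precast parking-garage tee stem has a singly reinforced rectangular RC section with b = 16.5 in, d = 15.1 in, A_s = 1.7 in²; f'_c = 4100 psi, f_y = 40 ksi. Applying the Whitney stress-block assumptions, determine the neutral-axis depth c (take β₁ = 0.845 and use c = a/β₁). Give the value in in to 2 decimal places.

c ≈ 1.40 in

T = A_s f_y = 1.7 × 40 = 68 kips.
a = T/(0.85 f'_c b) = 68/(0.85 × 4.1 × 16.5) = 1.1826 in.
With β₁ = 0.845, c = a/β₁ = 1.1826/0.845 = 1.40 in.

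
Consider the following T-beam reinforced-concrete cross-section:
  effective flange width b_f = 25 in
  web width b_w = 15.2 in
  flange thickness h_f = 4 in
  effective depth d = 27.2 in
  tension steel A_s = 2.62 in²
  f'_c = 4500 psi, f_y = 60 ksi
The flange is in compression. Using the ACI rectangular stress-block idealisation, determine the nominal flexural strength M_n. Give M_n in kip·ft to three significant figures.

Tension: T = A_s f_y = 2.62 × 60 = 157.2 kips.
Try a within the flange: a = T/(0.85 f'_c b_f) = 157.2/(0.85 × 4.5 × 25) = 1.644 in.
Since a = 1.644 ≤ h_f = 4 in, the stress block lies entirely in the flange; analyse as a rectangular beam of width b_f.
M_n = T(d − a/2) = 157.2 × (27.2 − 0.822) = 4146.6 kip·in.
M_n = 4146.6/12 = 345.55 kip·ft.

M_n ≈ 346 kip·ft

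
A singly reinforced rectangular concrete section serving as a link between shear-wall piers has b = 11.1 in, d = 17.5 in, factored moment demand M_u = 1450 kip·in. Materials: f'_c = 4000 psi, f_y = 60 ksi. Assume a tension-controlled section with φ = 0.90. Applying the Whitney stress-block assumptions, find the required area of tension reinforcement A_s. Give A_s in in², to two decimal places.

M_n = M_u/φ = 1450/0.90 = 1611.11 kip·in.
From M_n = 0.85 f'_c a b (d − a/2):
a = d − √(d² − 2M_n/(0.85 f'_c b)) = 17.5 − √(17.5² − 2 × 1611.11/(0.85 × 4 × 11.1)) = 2.638 in.
A_s = 0.85 f'_c a b / f_y = 0.85 × 4 × 2.638 × 11.1 / 60 = 1.659 in².

A_s ≈ 1.66 in²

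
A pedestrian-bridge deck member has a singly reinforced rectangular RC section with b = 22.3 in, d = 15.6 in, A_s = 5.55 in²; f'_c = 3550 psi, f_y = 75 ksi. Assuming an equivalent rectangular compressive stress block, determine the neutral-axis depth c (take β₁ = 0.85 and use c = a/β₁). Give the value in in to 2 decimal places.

T = A_s f_y = 5.55 × 75 = 416.25 kips.
a = T/(0.85 f'_c b) = 416.25/(0.85 × 3.55 × 22.3) = 6.1859 in.
With β₁ = 0.85, c = a/β₁ = 6.1859/0.85 = 7.28 in.

c ≈ 7.28 in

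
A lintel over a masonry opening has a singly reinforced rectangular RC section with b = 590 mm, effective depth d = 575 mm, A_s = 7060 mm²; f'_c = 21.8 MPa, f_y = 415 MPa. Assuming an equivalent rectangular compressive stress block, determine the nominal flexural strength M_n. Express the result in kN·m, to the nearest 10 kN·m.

M_n ≈ 1290 kN·m

T = A_s f_y = 7060 × 415 = 2929900 N = 2929.9 kN.
From C = T: a = T/(0.85 f'_c b) = 2929900/(0.85 × 21.8 × 590) = 267.99 mm.
M_n = T(d − a/2) = 2929.9 kN × (575 − 133.995) mm = 1292.10 kN·m.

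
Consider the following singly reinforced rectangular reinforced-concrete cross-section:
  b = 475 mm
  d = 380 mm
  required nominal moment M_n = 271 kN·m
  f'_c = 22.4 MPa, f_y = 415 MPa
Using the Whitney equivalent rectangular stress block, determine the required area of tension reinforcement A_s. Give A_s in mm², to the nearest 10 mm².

A_s ≈ 1950 mm²

With M_n = 0.85 f'_c a b (d − a/2), solve the quadratic for a:
a = d − √(d² − 2M_n/(0.85 f'_c b)) = 380 − √(380² − 2 × 271×10⁶/(0.85 × 22.4 × 475)) = 89.36 mm.
A_s = 0.85 f'_c a b / f_y = 0.85 × 22.4 × 89.36 × 475 / 415 = 1947.4 mm².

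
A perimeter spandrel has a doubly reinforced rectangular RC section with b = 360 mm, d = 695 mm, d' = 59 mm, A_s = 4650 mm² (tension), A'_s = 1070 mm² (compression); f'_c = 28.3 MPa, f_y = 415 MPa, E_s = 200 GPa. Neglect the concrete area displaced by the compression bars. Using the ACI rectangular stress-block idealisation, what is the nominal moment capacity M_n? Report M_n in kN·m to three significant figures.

M_n ≈ 1190 kN·m

Assume both tension and compression steel yield.
Net tension couple steel: A_s − A'_s = 3580 mm².
a = (A_s − A'_s) f_y / (0.85 f'_c b) = 1485700/(0.85 × 28.3 × 360) = 171.56 mm.
c = a/β₁ = 171.56/0.848 = 202.31 mm; ε'_s = 0.003(c − d')/c = 0.0021 ≥ f_y/E_s = 0.0021, so compression steel does yield.
M_n = (A_s − A'_s) f_y (d − a/2) + A'_s f_y (d − d') = [1485700 × (695 − 85.78) + 444050 × (695 − 59)] × 10⁻⁶ = 905.12 + 282.42 = 1187.54 kN·m.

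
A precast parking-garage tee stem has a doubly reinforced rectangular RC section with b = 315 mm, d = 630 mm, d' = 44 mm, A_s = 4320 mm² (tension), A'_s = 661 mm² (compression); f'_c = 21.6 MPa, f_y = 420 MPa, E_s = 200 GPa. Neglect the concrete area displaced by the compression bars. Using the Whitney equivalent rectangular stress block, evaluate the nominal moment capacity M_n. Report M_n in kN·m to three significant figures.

M_n ≈ 927 kN·m

Assume both tension and compression steel yield.
Net tension couple steel: A_s − A'_s = 3659 mm².
a = (A_s − A'_s) f_y / (0.85 f'_c b) = 1536780/(0.85 × 21.6 × 315) = 265.72 mm.
c = a/β₁ = 265.72/0.85 = 312.61 mm; ε'_s = 0.003(c − d')/c = 0.0026 ≥ f_y/E_s = 0.0021, so compression steel does yield.
M_n = (A_s − A'_s) f_y (d − a/2) + A'_s f_y (d − d') = [1536780 × (630 − 132.86) + 277620 × (630 − 44)] × 10⁻⁶ = 763.99 + 162.69 = 926.68 kN·m.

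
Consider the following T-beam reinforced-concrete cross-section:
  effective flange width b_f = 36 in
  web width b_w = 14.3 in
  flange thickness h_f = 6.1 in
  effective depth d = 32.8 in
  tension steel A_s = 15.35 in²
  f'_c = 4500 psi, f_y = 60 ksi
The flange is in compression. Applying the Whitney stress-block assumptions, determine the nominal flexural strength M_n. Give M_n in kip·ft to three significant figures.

Tension: T = A_s f_y = 15.35 × 60 = 921 kips.
Try a within the flange: a = T/(0.85 f'_c b_f) = 921/(0.85 × 4.5 × 36) = 6.688 in.
a = 6.688 > h_f = 6.1 in: the block extends into the web. Split into flange-overhang and web parts.
C_f = 0.85 f'_c (b_f − b_w) h_f = 0.85 × 4.5 × (36 − 14.3) × 6.1 = 506.3 kips.
Remaining web compression depth: a_w = (T − C_f)/(0.85 f'_c b_w) = (921 − 506.3)/(0.85 × 4.5 × 14.3) = 7.582 in.
M_n = C_f(d − h_f/2) + (T − C_f)(d − a_w/2) = 506.3 × (32.8 − 3.05) + 414.7 × (32.8 − 3.791) = 15062.4 + 12030.0 = 27092.4 kip·in.
M_n = 27092.4/12 = 2257.70 kip·ft.

M_n ≈ 2260 kip·ft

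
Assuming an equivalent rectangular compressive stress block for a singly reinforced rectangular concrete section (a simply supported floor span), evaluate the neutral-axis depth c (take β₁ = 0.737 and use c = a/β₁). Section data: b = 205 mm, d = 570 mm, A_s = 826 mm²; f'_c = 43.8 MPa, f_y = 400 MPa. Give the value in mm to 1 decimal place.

T = A_s f_y = 826 × 400 = 330400 N = 330.4 kN.
Setting C = 0.85 f'_c a b equal to T: a = 330400/(0.85 × 43.8 × 205) = 43.291 mm.
With β₁ = 0.737, c = a/β₁ = 43.291/0.737 = 58.7 mm.

c ≈ 58.7 mm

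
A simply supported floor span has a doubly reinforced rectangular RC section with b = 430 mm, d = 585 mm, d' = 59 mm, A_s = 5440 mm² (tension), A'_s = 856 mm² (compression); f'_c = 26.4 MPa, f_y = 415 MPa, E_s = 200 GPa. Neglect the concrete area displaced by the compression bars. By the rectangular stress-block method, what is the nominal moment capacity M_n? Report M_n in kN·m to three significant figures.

M_n ≈ 1110 kN·m

Assume both tension and compression steel yield.
Net tension couple steel: A_s − A'_s = 4584 mm².
a = (A_s − A'_s) f_y / (0.85 f'_c b) = 1902360/(0.85 × 26.4 × 430) = 197.15 mm.
c = a/β₁ = 197.15/0.85 = 231.94 mm; ε'_s = 0.003(c − d')/c = 0.0022 ≥ f_y/E_s = 0.0021, so compression steel does yield.
M_n = (A_s − A'_s) f_y (d − a/2) + A'_s f_y (d − d') = [1902360 × (585 − 98.575) + 355240 × (585 − 59)] × 10⁻⁶ = 925.36 + 186.86 = 1112.22 kN·m.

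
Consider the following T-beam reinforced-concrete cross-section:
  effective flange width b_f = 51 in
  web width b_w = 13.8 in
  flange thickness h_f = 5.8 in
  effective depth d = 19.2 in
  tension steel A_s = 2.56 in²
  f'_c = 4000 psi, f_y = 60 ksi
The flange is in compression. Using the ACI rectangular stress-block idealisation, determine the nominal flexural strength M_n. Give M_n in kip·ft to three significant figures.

M_n ≈ 240 kip·ft

Tension: T = A_s f_y = 2.56 × 60 = 153.6 kips.
Try a within the flange: a = T/(0.85 f'_c b_f) = 153.6/(0.85 × 4 × 51) = 0.886 in.
Since a = 0.886 ≤ h_f = 5.8 in, the stress block lies entirely in the flange; analyse as a rectangular beam of width b_f.
M_n = T(d − a/2) = 153.6 × (19.2 − 0.443) = 2881.1 kip·in.
M_n = 2881.1/12 = 240.09 kip·ft.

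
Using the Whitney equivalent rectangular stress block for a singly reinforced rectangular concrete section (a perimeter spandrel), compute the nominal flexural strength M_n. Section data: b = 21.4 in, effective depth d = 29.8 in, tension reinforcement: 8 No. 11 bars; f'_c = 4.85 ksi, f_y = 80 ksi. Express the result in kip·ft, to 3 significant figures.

A_s = 8 × 1.56 = 12.48 in².
T = A_s f_y = 12.48 × 80 = 998.4 kips.
a = T/(0.85 f'_c b) = 998.4/(0.85 × 4.85 × 21.4) = 11.317 in.
M_n = T(d − a/2) = 998.4 × (29.8 − 5.6585) = 24102.9 kip·in = 24102.9/12 = 2008.58 kip·ft.

M_n ≈ 2010 kip·ft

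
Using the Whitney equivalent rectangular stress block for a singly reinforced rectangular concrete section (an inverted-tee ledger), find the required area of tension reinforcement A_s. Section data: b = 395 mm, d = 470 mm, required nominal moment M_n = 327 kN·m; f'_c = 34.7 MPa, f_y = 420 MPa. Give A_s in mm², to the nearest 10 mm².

With M_n = 0.85 f'_c a b (d − a/2), solve the quadratic for a:
a = d − √(d² − 2M_n/(0.85 f'_c b)) = 470 − √(470² − 2 × 327×10⁶/(0.85 × 34.7 × 395)) = 64.09 mm.
A_s = 0.85 f'_c a b / f_y = 0.85 × 34.7 × 64.09 × 395 / 420 = 1777.8 mm².

A_s ≈ 1780 mm²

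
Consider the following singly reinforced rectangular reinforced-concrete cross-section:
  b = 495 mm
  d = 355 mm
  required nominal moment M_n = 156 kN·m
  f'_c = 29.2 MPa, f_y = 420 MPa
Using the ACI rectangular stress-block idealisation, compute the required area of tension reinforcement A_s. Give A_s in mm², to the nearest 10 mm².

With M_n = 0.85 f'_c a b (d − a/2), solve the quadratic for a:
a = d − √(d² − 2M_n/(0.85 f'_c b)) = 355 − √(355² − 2 × 156×10⁶/(0.85 × 29.2 × 495)) = 37.78 mm.
A_s = 0.85 f'_c a b / f_y = 0.85 × 29.2 × 37.78 × 495 / 420 = 1105.1 mm².

A_s ≈ 1110 mm²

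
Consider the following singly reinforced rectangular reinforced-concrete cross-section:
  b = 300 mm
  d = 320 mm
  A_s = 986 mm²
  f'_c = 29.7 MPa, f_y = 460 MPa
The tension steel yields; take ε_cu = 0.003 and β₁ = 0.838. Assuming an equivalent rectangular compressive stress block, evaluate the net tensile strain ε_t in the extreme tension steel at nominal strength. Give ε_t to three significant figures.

a = A_s f_y/(0.85 f'_c b) = 59.89 mm.
β₁ = 0.838, so c = a/β₁ = 59.89/0.838 = 71.47 mm.
From the linear strain diagram with ε_cu = 0.003: ε_t = 0.003 (d − c)/c = 0.003 × (320 − 71.47)/71.47 = 0.0104.
Since ε_t ≥ 0.005, the section is tension-controlled.

ε_t ≈ 0.0104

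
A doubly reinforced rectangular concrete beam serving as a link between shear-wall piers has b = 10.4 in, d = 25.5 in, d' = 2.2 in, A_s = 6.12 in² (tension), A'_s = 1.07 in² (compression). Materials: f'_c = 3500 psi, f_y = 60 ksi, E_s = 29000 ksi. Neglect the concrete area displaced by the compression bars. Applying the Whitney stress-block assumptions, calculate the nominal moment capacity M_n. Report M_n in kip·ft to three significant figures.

M_n ≈ 645 kip·ft

Assume both steels yield.
a = (A_s − A'_s) f_y/(0.85 f'_c b) = (6.12 − 1.07) × 60/(0.85 × 3.5 × 10.4) = 9.793 in.
c = a/β₁ = 9.793/0.85 = 11.521 in; ε'_s = 0.003(c − d')/c = 0.0024 ≥ ε_y = 0.0021, so the compression steel yields.
M_n = (A_s − A'_s) f_y (d − a/2) + A'_s f_y (d − d') = 303 × (25.5 − 4.8965) + 64.2 × (25.5 − 2.2) = 6242.9 + 1495.9 = 7738.8 kip·in = 7738.8/12 = 644.90 kip·ft.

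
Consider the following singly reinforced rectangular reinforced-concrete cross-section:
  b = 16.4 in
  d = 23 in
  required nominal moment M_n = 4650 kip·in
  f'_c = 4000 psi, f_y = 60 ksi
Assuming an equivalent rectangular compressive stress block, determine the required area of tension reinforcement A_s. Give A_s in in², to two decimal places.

From M_n = 0.85 f'_c a b (d − a/2):
a = d − √(d² − 2M_n/(0.85 f'_c b)) = 23 − √(23² − 2 × 4650/(0.85 × 4 × 16.4)) = 3.968 in.
A_s = 0.85 f'_c a b / f_y = 0.85 × 4 × 3.968 × 16.4 / 60 = 3.688 in².

A_s ≈ 3.69 in²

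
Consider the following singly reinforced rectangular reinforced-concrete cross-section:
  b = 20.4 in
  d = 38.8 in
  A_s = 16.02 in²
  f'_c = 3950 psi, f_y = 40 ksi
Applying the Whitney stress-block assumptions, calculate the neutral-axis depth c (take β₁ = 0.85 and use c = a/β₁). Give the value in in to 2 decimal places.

c ≈ 11.01 in

T = A_s f_y = 16.02 × 40 = 640.8 kips.
a = T/(0.85 f'_c b) = 640.8/(0.85 × 3.95 × 20.4) = 9.3557 in.
With β₁ = 0.85, c = a/β₁ = 9.3557/0.85 = 11.01 in.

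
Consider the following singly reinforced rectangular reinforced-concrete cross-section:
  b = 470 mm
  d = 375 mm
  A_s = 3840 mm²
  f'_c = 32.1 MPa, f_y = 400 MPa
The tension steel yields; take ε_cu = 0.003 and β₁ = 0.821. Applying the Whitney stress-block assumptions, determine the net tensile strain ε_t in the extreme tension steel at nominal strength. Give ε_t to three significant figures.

a = A_s f_y/(0.85 f'_c b) = 119.78 mm.
β₁ = 0.821, so c = a/β₁ = 119.78/0.821 = 145.90 mm.
From the linear strain diagram with ε_cu = 0.003: ε_t = 0.003 (d − c)/c = 0.003 × (375 − 145.90)/145.90 = 0.00471.
ε_t is between 0.004 and 0.005 — transition zone.

ε_t ≈ 0.00471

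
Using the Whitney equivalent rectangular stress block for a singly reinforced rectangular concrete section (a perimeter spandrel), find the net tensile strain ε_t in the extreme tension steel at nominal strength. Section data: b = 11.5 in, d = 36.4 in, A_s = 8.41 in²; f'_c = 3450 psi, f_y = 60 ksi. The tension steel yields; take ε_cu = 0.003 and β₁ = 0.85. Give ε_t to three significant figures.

ε_t ≈ 0.00320

a = A_s f_y/(0.85 f'_c b) = 14.963 in.
β₁ = 0.85, so c = a/β₁ = 14.963/0.85 = 17.604 in.
From the linear strain diagram with ε_cu = 0.003: ε_t = 0.003 (d − c)/c = 0.003 × (36.4 − 17.604)/17.604 = 0.00320.
ε_t < 0.004 — the section is over-reinforced for flexure under ACI limits.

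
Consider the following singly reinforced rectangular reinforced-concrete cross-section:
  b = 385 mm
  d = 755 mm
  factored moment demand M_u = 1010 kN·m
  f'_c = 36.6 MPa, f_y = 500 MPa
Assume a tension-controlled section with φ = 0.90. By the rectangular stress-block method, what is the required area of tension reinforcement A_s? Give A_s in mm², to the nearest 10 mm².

A_s ≈ 3270 mm²

M_n = M_u/φ = 1010/0.90 = 1122.22 kN·m.
With M_n = 0.85 f'_c a b (d − a/2), solve the quadratic for a:
a = d − √(d² − 2M_n/(0.85 f'_c b)) = 755 − √(755² − 2 × 1122.22×10⁶/(0.85 × 36.6 × 385)) = 136.43 mm.
A_s = 0.85 f'_c a b / f_y = 0.85 × 36.6 × 136.43 × 385 / 500 = 3268.1 mm².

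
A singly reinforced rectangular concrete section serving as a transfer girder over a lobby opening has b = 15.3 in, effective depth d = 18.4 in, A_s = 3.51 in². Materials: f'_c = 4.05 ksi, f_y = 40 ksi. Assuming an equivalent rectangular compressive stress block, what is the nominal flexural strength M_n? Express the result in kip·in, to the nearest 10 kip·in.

M_n ≈ 2400 kip·in

T = A_s f_y = 3.51 × 40 = 140.4 kips.
a = T/(0.85 f'_c b) = 140.4/(0.85 × 4.05 × 15.3) = 2.666 in.
M_n = T(d − a/2) = 140.4 × (18.4 − 1.333) = 2396.2 kip·in.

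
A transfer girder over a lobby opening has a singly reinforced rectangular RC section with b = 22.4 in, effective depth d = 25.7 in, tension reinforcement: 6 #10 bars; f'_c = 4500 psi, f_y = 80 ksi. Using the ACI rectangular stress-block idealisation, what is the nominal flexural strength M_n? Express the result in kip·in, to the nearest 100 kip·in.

M_n ≈ 13500 kip·in

A_s = 6 × 1.27 = 7.62 in².
T = A_s f_y = 7.62 × 80 = 609.6 kips.
a = T/(0.85 f'_c b) = 609.6/(0.85 × 4.5 × 22.4) = 7.115 in.
M_n = T(d − a/2) = 609.6 × (25.7 − 3.5575) = 13498.1 kip·in.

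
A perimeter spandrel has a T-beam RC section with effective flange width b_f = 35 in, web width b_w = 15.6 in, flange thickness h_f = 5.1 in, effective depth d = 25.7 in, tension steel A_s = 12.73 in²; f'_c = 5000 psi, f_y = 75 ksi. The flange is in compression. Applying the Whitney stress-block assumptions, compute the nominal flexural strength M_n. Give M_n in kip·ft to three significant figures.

Tension: T = A_s f_y = 12.73 × 75 = 954.75 kips.
Try a within the flange: a = T/(0.85 f'_c b_f) = 954.75/(0.85 × 5 × 35) = 6.418 in.
a = 6.418 > h_f = 5.1 in: the block extends into the web. Split into flange-overhang and web parts.
C_f = 0.85 f'_c (b_f − b_w) h_f = 0.85 × 5 × (35 − 15.6) × 5.1 = 420.5 kips.
Remaining web compression depth: a_w = (T − C_f)/(0.85 f'_c b_w) = (954.75 − 420.5)/(0.85 × 5 × 15.6) = 8.058 in.
M_n = C_f(d − h_f/2) + (T − C_f)(d − a_w/2) = 420.5 × (25.7 − 2.55) + 534.25 × (25.7 − 4.029) = 9734.6 + 11577.7 = 21312.3 kip·in.
M_n = 21312.3/12 = 1776.03 kip·ft.

M_n ≈ 1780 kip·ft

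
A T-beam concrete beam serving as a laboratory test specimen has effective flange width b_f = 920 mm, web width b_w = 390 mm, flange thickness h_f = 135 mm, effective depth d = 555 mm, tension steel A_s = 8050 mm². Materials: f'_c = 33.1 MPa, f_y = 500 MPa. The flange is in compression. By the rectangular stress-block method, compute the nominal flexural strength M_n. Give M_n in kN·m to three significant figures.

M_n ≈ 1910 kN·m

Tension: T = A_s f_y = 8050 × 500 = 4025000 N.
Try a within the flange: a = T/(0.85 f'_c b_f) = 4025000/(0.85 × 33.1 × 920) = 155.50 mm.
a = 155.50 > h_f = 135 mm: the block extends into the web. Split into flange-overhang and web parts.
C_f = 0.85 f'_c (b_f − b_w) h_f = 0.85 × 33.1 × (920 − 390) × 135 = 2013059 N.
Remaining web compression depth: a_w = (T − C_f)/(0.85 f'_c b_w) = (4025000 − 2013059)/(0.85 × 33.1 × 390) = 183.36 mm.
M_n = C_f(d − h_f/2) + (T − C_f)(d − a_w/2) = 2013059 × (555 − 67.5) + 2011941 × (555 − 91.68) = 981.37 + 932.17 = 1913.54 × 10⁶ N·mm.
M_n = 1913.54 kN·m.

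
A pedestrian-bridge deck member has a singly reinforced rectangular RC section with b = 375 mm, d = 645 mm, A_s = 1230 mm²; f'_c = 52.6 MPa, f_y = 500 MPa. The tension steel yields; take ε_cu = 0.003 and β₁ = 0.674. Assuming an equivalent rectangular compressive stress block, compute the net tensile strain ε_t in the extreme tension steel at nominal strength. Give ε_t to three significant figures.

a = A_s f_y/(0.85 f'_c b) = 36.68 mm.
β₁ = 0.674, so c = a/β₁ = 36.68/0.674 = 54.42 mm.
From the linear strain diagram with ε_cu = 0.003: ε_t = 0.003 (d − c)/c = 0.003 × (645 − 54.42)/54.42 = 0.0326.
Since ε_t ≥ 0.005, the section is tension-controlled.

ε_t ≈ 0.0326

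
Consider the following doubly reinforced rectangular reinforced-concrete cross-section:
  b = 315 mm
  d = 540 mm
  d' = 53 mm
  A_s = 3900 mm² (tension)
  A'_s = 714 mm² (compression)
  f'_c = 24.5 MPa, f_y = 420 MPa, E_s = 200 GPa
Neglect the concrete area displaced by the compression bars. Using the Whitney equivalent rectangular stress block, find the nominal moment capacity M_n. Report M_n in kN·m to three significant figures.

Assume both tension and compression steel yield.
Net tension couple steel: A_s − A'_s = 3186 mm².
a = (A_s − A'_s) f_y / (0.85 f'_c b) = 1338120/(0.85 × 24.5 × 315) = 203.99 mm.
c = a/β₁ = 203.99/0.85 = 239.99 mm; ε'_s = 0.003(c − d')/c = 0.0023 ≥ f_y/E_s = 0.0021, so compression steel does yield.
M_n = (A_s − A'_s) f_y (d − a/2) + A'_s f_y (d − d') = [1338120 × (540 − 101.995) + 299880 × (540 − 53)] × 10⁻⁶ = 586.10 + 146.04 = 732.14 kN·m.

M_n ≈ 732 kN·m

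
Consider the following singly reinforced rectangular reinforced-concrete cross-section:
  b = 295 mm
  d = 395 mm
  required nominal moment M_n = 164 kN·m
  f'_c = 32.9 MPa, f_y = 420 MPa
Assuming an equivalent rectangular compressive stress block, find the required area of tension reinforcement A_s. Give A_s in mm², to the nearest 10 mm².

With M_n = 0.85 f'_c a b (d − a/2), solve the quadratic for a:
a = d − √(d² − 2M_n/(0.85 f'_c b)) = 395 − √(395² − 2 × 164×10⁶/(0.85 × 32.9 × 295)) = 54.02 mm.
A_s = 0.85 f'_c a b / f_y = 0.85 × 32.9 × 54.02 × 295 / 420 = 1061.1 mm².

A_s ≈ 1060 mm²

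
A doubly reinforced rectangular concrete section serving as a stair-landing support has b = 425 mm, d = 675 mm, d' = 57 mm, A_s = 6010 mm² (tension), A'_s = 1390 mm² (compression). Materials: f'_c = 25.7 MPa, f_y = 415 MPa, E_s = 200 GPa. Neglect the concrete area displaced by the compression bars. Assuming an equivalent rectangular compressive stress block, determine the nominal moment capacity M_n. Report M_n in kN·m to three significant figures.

M_n ≈ 1450 kN·m

Assume both tension and compression steel yield.
Net tension couple steel: A_s − A'_s = 4620 mm².
a = (A_s − A'_s) f_y / (0.85 f'_c b) = 1917300/(0.85 × 25.7 × 425) = 206.51 mm.
c = a/β₁ = 206.51/0.85 = 242.95 mm; ε'_s = 0.003(c − d')/c = 0.0023 ≥ f_y/E_s = 0.0021, so compression steel does yield.
M_n = (A_s − A'_s) f_y (d − a/2) + A'_s f_y (d − d') = [1917300 × (675 − 103.255) + 576850 × (675 − 57)] × 10⁻⁶ = 1096.21 + 356.49 = 1452.70 kN·m.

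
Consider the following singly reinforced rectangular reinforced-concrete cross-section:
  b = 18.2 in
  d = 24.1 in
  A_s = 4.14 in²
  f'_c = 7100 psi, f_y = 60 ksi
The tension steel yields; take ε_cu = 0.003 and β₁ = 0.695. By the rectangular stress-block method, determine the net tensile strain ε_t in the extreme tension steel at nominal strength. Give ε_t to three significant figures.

a = A_s f_y/(0.85 f'_c b) = 2.262 in.
β₁ = 0.695, so c = a/β₁ = 2.262/0.695 = 3.255 in.
From the linear strain diagram with ε_cu = 0.003: ε_t = 0.003 (d − c)/c = 0.003 × (24.1 − 3.255)/3.255 = 0.0192.
Since ε_t ≥ 0.005, the section is tension-controlled.

ε_t ≈ 0.0192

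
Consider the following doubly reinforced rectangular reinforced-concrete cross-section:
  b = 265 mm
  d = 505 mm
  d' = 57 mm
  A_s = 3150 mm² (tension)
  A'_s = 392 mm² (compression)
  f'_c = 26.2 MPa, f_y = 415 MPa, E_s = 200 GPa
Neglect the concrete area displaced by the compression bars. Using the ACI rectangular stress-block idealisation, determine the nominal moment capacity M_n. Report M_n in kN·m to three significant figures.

M_n ≈ 540 kN·m

Assume both tension and compression steel yield.
Net tension couple steel: A_s − A'_s = 2758 mm².
a = (A_s − A'_s) f_y / (0.85 f'_c b) = 1144570/(0.85 × 26.2 × 265) = 193.94 mm.
c = a/β₁ = 193.94/0.85 = 228.16 mm; ε'_s = 0.003(c − d')/c = 0.0023 ≥ f_y/E_s = 0.0021, so compression steel does yield.
M_n = (A_s − A'_s) f_y (d − a/2) + A'_s f_y (d − d') = [1144570 × (505 − 96.97) + 162680 × (505 − 57)] × 10⁻⁶ = 467.02 + 72.88 = 539.90 kN·m.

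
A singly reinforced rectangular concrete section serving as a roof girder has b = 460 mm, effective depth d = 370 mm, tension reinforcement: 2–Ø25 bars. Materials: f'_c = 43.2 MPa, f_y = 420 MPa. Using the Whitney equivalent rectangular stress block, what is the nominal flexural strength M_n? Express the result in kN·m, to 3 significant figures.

M_n ≈ 148 kN·m

A_s = 2 × 491 = 982 mm².
T = A_s f_y = 982 × 420 = 412440 N = 412.44 kN.
From C = T: a = T/(0.85 f'_c b) = 412440/(0.85 × 43.2 × 460) = 24.42 mm.
M_n = T(d − a/2) = 412.44 kN × (370 − 12.21) mm = 147.57 kN·m.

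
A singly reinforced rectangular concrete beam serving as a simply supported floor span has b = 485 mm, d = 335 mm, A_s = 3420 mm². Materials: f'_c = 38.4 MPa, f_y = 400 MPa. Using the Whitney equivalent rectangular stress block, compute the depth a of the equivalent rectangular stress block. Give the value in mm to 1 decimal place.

T = A_s f_y = 3420 × 400 = 1368000 N = 1368 kN.
Setting C = 0.85 f'_c a b equal to T: a = 1368000/(0.85 × 38.4 × 485) = 86.4 mm.

a ≈ 86.4 mm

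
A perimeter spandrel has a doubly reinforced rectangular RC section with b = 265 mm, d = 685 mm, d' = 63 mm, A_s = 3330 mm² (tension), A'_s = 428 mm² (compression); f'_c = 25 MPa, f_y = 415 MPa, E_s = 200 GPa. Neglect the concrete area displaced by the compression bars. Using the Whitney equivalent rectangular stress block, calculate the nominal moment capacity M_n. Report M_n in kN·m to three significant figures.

Assume both tension and compression steel yield.
Net tension couple steel: A_s − A'_s = 2902 mm².
a = (A_s − A'_s) f_y / (0.85 f'_c b) = 1204330/(0.85 × 25 × 265) = 213.87 mm.
c = a/β₁ = 213.87/0.85 = 251.61 mm; ε'_s = 0.003(c − d')/c = 0.0022 ≥ f_y/E_s = 0.0021, so compression steel does yield.
M_n = (A_s − A'_s) f_y (d − a/2) + A'_s f_y (d − d') = [1204330 × (685 − 106.935) + 177620 × (685 − 63)] × 10⁻⁶ = 696.18 + 110.48 = 806.66 kN·m.

M_n ≈ 807 kN·m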